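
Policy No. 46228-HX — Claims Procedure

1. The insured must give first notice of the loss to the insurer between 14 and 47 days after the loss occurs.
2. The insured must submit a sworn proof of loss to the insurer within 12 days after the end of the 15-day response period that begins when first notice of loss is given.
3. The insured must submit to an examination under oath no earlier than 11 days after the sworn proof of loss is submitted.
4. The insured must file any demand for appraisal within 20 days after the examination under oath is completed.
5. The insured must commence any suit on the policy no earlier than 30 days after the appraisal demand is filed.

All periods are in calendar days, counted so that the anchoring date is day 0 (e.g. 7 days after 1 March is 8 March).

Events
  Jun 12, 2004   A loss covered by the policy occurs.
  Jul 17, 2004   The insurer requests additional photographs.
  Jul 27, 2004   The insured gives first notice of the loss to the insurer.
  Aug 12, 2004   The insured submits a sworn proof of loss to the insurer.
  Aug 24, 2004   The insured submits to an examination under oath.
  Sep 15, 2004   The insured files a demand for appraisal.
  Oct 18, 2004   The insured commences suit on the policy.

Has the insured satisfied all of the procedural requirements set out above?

No

Step 1 — 14 and 47 days from Jun 12, 2004 (when the loss occurs) are Jun 26, 2004 and Jul 29, 2004 respectively; done Jul 27, 2004, which is between those dates.
Step 2 — counting 12 days from Aug 11, 2004 (end of the 15-day response period, which began when first notice of loss is given on Jul 27, 2004) gives a deadline of Aug 23, 2004; done Aug 12, 2004 — timely.
Step 3 — must wait 11 days from Aug 12, 2004 (when the sworn proof of loss is submitted), so not before Aug 23, 2004; done Aug 24, 2004, after the minimum wait.
Step 4 — counting 20 days from Aug 24, 2004 (when the examination under oath is completed) gives a deadline of Sep 13, 2004; done Sep 15, 2004 — 2 days late.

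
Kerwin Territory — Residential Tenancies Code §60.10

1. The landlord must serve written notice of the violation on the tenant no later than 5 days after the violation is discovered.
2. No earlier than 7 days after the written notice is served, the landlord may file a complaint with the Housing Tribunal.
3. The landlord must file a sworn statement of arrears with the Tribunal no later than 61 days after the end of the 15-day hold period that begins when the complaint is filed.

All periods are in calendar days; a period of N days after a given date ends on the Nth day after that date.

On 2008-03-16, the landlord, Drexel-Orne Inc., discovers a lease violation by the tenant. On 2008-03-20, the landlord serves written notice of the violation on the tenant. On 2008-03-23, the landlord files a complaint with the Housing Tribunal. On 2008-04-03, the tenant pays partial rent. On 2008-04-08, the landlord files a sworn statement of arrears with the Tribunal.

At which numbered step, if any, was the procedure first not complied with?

Step 1 — counting 5 days from 2008-03-16 (when the violation is discovered) gives a deadline of 2008-03-21; 2008-03-20 is within that limit.
Step 2 — must wait 7 days from 2008-03-20 (when the written notice is served), so not before 2008-03-27; 2008-03-23 is 4 days before the earliest permitted date.
The analysis stops there.

Step 2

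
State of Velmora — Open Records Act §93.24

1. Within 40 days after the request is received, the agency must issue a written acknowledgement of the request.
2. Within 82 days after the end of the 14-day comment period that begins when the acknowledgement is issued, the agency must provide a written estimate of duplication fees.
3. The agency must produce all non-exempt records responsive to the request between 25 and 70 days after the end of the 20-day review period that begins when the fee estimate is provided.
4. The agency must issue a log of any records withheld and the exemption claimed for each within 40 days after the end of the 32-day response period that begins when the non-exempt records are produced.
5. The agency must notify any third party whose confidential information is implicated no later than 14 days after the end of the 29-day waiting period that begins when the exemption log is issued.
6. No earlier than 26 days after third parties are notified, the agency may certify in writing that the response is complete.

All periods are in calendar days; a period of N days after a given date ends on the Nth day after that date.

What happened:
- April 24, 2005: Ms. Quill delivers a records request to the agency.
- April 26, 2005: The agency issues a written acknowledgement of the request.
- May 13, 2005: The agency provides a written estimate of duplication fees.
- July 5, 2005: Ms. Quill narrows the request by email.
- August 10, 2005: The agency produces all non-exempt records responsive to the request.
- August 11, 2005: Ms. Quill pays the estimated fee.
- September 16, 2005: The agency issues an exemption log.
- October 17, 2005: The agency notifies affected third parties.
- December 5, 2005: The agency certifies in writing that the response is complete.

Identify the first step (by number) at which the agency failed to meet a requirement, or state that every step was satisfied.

Step 1 — counting 40 days from April 24, 2005 (when the request is received) gives a deadline of June 3, 2005; completed April 26, 2005, before the deadline.
Step 2 — counting 82 days from May 10, 2005 (end of the 14-day comment period, which began when the acknowledgement is issued on April 26, 2005) gives a deadline of July 31, 2005; completed May 13, 2005, before the deadline.
Step 3 — 25 and 70 days from June 2, 2005 (end of the 20-day review period, which began when the fee estimate is provided on May 13, 2005) are June 27, 2005 and August 11, 2005 respectively; done August 10, 2005, which is between those dates.
Step 4 — counting 40 days from September 11, 2005 (end of the 32-day response period, which began when the non-exempt records are produced on August 10, 2005) gives a deadline of October 21, 2005; completed September 16, 2005, before the deadline.
Step 5 — counting 14 days from October 15, 2005 (end of the 29-day waiting period, which began when the exemption log is issued on September 16, 2005) gives a deadline of October 29, 2005; October 17, 2005 is within that limit.
Step 6 — must wait 26 days from October 17, 2005 (when third parties are notified), so not before November 12, 2005; December 5, 2005 is on or after that date.

None — every step was satisfied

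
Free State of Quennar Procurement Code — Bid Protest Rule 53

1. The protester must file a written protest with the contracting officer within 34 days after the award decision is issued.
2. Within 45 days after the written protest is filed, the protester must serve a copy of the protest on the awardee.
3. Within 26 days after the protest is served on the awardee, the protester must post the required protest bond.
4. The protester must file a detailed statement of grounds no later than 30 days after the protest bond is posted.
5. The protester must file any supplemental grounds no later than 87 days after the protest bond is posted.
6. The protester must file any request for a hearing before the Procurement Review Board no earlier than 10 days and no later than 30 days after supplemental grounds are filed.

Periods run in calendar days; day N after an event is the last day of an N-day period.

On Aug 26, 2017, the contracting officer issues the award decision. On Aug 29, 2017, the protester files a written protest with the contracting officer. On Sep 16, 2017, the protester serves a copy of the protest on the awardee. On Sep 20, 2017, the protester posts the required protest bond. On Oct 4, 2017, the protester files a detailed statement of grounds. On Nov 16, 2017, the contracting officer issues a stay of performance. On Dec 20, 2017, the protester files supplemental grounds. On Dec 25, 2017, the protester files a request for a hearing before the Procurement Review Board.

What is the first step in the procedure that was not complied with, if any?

(1) due by Aug 26, 2017 + 34 days = Sep 29, 2017; completed Aug 29, 2017, before the deadline.
(2) due by Aug 29, 2017 + 45 days = Oct 13, 2017; completed Sep 16, 2017, before the deadline.
(3) due by Sep 16, 2017 + 26 days = Oct 12, 2017; done Sep 20, 2017 — timely.
(4) due by Sep 20, 2017 + 30 days = Oct 20, 2017; done Oct 4, 2017 — timely.
(5) due by Sep 20, 2017 + 87 days = Dec 16, 2017; done Dec 20, 2017 — 4 days late.
The procedure was therefore not followed at step 5.

Step 5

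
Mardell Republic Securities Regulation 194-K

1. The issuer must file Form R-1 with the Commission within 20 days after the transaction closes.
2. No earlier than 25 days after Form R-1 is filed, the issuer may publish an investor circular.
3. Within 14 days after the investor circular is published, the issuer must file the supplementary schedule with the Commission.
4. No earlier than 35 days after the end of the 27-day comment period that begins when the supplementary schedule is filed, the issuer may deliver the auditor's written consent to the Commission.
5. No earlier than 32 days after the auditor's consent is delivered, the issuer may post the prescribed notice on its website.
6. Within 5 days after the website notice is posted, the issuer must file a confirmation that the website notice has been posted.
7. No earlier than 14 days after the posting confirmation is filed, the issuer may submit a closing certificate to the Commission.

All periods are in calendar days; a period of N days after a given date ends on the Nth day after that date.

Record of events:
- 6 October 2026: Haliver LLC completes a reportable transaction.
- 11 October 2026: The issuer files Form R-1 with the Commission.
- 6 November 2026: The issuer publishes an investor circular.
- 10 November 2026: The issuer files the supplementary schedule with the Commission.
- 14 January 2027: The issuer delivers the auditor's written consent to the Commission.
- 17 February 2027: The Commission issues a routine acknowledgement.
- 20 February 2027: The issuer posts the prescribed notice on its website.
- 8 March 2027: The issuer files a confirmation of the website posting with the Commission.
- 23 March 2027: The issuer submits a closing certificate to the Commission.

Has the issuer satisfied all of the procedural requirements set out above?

No

Step 1: 20 days after 6 October 2026 (when the transaction closes) is 26 October 2026; completed 11 October 2026, before the deadline.
Step 2: the earliest permitted date is 25 days after 11 October 2026 (when Form R-1 is filed), i.e. 5 November 2026; done 6 November 2026 — permitted.
Step 3: 14 days after 6 November 2026 (when the investor circular is published) is 20 November 2026; done 10 November 2026 — timely.
Step 4: the earliest permitted date is 35 days after 7 December 2026 (end of the 27-day comment period, which began when the supplementary schedule is filed on 10 November 2026), i.e. 11 January 2027; 14 January 2027 is on or after that date.
Step 5: the earliest permitted date is 32 days after 14 January 2027 (when the auditor's consent is delivered), i.e. 15 February 2027; 20 February 2027 is on or after that date.
Step 6: 5 days after 20 February 2027 (when the website notice is posted) is 25 February 2027; done 8 March 2027 — 11 days late.
No need to go further; step 6 was not satisfied.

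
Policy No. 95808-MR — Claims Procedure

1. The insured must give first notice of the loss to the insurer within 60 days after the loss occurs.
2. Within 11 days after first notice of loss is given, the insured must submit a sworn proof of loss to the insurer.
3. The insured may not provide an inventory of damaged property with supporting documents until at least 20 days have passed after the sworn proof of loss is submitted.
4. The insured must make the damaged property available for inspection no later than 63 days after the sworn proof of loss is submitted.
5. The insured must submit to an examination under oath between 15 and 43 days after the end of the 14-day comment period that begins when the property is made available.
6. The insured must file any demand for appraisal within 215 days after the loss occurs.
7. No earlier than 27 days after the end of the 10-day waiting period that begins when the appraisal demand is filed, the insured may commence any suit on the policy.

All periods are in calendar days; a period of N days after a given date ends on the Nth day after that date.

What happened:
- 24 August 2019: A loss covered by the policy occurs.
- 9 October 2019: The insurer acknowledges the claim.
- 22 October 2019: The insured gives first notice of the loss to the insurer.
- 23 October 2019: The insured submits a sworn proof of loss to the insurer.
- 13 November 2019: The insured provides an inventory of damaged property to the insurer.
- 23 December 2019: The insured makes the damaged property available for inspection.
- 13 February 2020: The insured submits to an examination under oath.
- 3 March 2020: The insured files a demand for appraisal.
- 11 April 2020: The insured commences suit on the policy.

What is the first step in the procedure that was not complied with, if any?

None — every step was satisfied

Step 1 — counting 60 days from 24 August 2019 (when the loss occurs) gives a deadline of 23 October 2019; completed 22 October 2019, before the deadline.
Step 2 — counting 11 days from 22 October 2019 (when first notice of loss is given) gives a deadline of 2 November 2019; 23 October 2019 is within that limit.
Step 3 — must wait 20 days from 23 October 2019 (when the sworn proof of loss is submitted), so not before 12 November 2019; 13 November 2019 is on or after that date.
Step 4 — counting 63 days from 23 October 2019 (when the sworn proof of loss is submitted) gives a deadline of 25 December 2019; 23 December 2019 is within that limit.
Step 5 — 15 and 43 days from 6 January 2020 (end of the 14-day comment period, which began when the property is made available on 23 December 2019) are 21 January 2020 and 18 February 2020 respectively; done 13 February 2020 — within the window.
Step 6 — counting 215 days from 24 August 2019 (when the loss occurs) gives a deadline of 26 March 2020; done 3 March 2020 — timely.
Step 7 — must wait 27 days from 13 March 2020 (end of the 10-day waiting period, which began when the appraisal demand is filed on 3 March 2020), so not before 9 April 2020; 11 April 2020 is on or after that date.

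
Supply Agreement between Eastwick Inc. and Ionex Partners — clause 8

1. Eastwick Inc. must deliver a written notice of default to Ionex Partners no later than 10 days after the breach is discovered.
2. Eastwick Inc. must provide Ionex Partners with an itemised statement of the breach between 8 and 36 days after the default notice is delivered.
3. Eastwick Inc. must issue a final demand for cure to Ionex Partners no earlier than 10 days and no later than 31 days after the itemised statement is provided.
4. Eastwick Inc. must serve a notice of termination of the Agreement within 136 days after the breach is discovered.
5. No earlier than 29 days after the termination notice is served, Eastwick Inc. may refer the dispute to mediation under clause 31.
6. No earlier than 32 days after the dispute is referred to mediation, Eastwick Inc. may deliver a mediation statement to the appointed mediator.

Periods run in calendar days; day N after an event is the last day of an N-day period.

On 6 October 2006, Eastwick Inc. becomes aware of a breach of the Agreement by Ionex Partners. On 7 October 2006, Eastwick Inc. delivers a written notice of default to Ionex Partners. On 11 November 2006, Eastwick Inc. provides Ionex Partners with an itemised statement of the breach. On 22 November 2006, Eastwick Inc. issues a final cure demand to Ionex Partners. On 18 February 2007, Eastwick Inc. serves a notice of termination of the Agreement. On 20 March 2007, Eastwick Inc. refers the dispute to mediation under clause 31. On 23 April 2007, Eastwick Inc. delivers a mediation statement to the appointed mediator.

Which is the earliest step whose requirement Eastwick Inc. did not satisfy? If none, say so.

Step 1 — counting 10 days from 6 October 2006 (when the breach is discovered) gives a deadline of 16 October 2006; completed 7 October 2006, before the deadline.
Step 2 — 8 and 36 days from 7 October 2006 (when the default notice is delivered) are 15 October 2006 and 12 November 2006 respectively; done 11 November 2006, which is between those dates.
Step 3 — 10 and 31 days from 11 November 2006 (when the itemised statement is provided) are 21 November 2006 and 12 December 2006 respectively; 22 November 2006 falls inside that range.
Step 4 — counting 136 days from 6 October 2006 (when the breach is discovered) gives a deadline of 19 February 2007; completed 18 February 2007, before the deadline.
Step 5 — must wait 29 days from 18 February 2007 (when the termination notice is served), so not before 19 March 2007; 20 March 2007 is on or after that date.
Step 6 — must wait 32 days from 20 March 2007 (when the dispute is referred to mediation), so not before 21 April 2007; done 23 April 2007 — permitted.

None — every step was satisfied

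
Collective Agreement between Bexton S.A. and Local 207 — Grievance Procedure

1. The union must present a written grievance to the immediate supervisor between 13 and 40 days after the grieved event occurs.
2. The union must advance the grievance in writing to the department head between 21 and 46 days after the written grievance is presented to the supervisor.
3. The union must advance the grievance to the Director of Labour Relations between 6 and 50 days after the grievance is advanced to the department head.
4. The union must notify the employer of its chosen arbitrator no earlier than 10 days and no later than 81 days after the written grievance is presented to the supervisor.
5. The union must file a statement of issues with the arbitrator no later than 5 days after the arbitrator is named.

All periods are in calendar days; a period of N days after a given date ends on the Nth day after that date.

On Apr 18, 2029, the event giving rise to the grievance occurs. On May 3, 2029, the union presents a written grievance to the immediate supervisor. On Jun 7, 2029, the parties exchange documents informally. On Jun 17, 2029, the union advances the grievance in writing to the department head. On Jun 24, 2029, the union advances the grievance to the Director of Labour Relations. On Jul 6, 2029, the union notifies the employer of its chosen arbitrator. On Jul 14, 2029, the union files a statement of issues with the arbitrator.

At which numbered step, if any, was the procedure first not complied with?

Step 5

Step 1: the window is 13–40 days after Apr 18, 2029 (when the grieved event occurs), so May 1, 2029 through May 28, 2029; done May 3, 2029 — within the window.
Step 2: the window is 21–46 days after May 3, 2029 (when the written grievance is presented to the supervisor), so May 24, 2029 through Jun 18, 2029; done Jun 17, 2029 — within the window.
Step 3: the window is 6–50 days after Jun 17, 2029 (when the grievance is advanced to the department head), so Jun 23, 2029 through Aug 6, 2029; Jun 24, 2029 falls inside that range.
Step 4: the window is 10–81 days after May 3, 2029 (when the written grievance is presented to the supervisor), so May 13, 2029 through Jul 23, 2029; done Jul 6, 2029 — within the window.
Step 5: 5 days after Jul 6, 2029 (when the arbitrator is named) is Jul 11, 2029; not done until Jul 14, 2029, 3 days after the deadline.
The analysis stops there.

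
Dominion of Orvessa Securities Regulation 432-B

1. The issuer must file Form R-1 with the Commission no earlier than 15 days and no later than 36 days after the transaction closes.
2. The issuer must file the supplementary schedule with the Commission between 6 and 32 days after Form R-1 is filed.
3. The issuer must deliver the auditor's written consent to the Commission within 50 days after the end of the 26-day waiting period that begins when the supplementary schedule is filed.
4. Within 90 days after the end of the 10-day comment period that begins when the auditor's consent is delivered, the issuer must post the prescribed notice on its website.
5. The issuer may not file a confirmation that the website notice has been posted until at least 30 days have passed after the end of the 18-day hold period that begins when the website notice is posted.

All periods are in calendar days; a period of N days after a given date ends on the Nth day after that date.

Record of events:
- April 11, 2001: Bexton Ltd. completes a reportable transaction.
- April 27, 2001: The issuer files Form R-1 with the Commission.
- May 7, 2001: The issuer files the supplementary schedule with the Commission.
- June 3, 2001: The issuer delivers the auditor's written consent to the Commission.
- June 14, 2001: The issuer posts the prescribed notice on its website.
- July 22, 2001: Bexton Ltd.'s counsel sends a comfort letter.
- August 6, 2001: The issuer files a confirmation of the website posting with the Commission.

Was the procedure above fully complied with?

Yes

Step 1 — 15 and 36 days from April 11, 2001 (when the transaction closes) are April 26, 2001 and May 17, 2001 respectively; April 27, 2001 falls inside that range.
Step 2 — 6 and 32 days from April 27, 2001 (when Form R-1 is filed) are May 3, 2001 and May 29, 2001 respectively; done May 7, 2001 — within the window.
Step 3 — counting 50 days from June 2, 2001 (end of the 26-day waiting period, which began when the supplementary schedule is filed on May 7, 2001) gives a deadline of July 22, 2001; completed June 3, 2001, before the deadline.
Step 4 — counting 90 days from June 13, 2001 (end of the 10-day comment period, which began when the auditor's consent is delivered on June 3, 2001) gives a deadline of September 11, 2001; June 14, 2001 is within that limit.
Step 5 — must wait 30 days from July 2, 2001 (end of the 18-day hold period, which began when the website notice is posted on June 14, 2001), so not before August 1, 2001; August 6, 2001 is on or after that date.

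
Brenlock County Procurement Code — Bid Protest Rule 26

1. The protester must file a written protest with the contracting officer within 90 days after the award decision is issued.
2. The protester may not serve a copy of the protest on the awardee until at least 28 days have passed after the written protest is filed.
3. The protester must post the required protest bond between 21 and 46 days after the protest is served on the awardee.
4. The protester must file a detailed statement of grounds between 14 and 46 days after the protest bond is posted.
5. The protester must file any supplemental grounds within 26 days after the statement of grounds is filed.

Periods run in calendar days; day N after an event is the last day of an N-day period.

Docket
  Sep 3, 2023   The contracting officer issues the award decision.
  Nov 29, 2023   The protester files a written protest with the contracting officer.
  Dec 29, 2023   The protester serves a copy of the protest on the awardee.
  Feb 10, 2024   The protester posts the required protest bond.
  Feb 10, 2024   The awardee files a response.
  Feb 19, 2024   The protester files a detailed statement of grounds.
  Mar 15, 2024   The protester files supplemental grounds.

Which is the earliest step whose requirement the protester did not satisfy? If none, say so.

Step 4

Step 1: 90 days after Sep 3, 2023 (when the award decision is issued) is Dec 2, 2023; completed Nov 29, 2023, before the deadline.
Step 2: the earliest permitted date is 28 days after Nov 29, 2023 (when the written protest is filed), i.e. Dec 27, 2023; done Dec 29, 2023 — permitted.
Step 3: the window is 21–46 days after Dec 29, 2023 (when the protest is served on the awardee), so Jan 19, 2024 through Feb 13, 2024; Feb 10, 2024 falls inside that range.
Step 4: the window is 14–46 days after Feb 10, 2024 (when the protest bond is posted), so Feb 24, 2024 through Mar 27, 2024; done Feb 19, 2024 — 5 days before the window opened.
The procedure was therefore not followed at step 4.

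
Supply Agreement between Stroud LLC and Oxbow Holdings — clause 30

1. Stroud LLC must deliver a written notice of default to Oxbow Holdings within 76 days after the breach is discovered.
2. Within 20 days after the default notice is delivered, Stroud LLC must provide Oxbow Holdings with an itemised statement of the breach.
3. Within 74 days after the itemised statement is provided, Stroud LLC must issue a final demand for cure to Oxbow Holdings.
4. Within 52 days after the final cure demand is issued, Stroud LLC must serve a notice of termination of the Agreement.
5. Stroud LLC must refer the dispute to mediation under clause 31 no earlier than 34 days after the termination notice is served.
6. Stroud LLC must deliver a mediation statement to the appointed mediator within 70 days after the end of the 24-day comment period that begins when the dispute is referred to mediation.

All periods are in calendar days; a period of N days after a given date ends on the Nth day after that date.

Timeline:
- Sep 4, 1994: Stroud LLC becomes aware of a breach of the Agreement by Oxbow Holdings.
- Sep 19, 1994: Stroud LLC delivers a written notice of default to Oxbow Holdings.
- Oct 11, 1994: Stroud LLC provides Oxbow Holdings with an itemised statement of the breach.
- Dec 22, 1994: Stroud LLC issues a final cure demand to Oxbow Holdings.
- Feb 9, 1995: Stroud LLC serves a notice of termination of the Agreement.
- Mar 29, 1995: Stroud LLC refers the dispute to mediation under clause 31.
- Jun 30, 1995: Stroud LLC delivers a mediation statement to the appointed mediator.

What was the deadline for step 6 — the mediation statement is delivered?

The dispute is referred to mediation on Mar 29, 1995; the 24-day comment period therefore ends Apr 22, 1995, and step 6 runs from that date. 70 days after Apr 22, 1995 is Jul 1, 1995.

Jul 1, 1995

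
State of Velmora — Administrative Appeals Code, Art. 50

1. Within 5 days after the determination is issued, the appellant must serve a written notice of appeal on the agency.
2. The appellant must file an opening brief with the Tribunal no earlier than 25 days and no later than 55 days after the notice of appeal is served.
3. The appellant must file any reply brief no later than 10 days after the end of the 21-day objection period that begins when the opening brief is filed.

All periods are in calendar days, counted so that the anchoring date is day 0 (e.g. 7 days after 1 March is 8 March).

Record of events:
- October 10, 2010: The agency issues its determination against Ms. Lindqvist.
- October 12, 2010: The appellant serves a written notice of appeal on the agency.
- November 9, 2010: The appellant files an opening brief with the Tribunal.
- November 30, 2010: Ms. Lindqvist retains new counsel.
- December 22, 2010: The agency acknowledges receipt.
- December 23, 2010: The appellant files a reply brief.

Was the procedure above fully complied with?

Step 1 — counting 5 days from October 10, 2010 (when the determination is issued) gives a deadline of October 15, 2010; October 12, 2010 is within that limit.
Step 2 — 25 and 55 days from October 12, 2010 (when the notice of appeal is served) are November 6, 2010 and December 6, 2010 respectively; November 9, 2010 falls inside that range.
Step 3 — counting 10 days from November 30, 2010 (end of the 21-day objection period, which began when the opening brief is filed on November 9, 2010) gives a deadline of December 10, 2010; not done until December 23, 2010, 13 days after the deadline.

No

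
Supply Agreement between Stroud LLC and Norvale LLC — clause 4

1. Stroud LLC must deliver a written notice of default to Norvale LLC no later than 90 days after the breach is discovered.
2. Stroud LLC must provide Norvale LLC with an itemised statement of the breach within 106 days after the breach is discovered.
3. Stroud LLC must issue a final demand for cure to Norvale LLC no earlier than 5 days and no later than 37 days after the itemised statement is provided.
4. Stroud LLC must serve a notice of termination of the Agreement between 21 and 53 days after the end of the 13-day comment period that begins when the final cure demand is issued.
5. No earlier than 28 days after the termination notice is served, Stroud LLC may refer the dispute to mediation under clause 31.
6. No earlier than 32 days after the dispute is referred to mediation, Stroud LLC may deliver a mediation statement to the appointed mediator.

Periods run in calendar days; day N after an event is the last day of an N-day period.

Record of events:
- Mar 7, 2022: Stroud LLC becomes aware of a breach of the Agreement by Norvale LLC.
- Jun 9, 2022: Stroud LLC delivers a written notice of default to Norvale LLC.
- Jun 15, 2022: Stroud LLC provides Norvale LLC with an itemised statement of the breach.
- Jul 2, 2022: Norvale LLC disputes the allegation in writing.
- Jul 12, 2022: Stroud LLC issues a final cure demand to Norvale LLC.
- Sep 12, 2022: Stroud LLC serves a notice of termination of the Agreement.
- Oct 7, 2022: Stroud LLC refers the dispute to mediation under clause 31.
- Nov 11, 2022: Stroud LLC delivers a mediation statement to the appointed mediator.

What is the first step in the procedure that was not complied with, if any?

Step 1

Step 1: 90 days after Mar 7, 2022 (when the breach is discovered) is Jun 5, 2022; done Jun 9, 2022 — 4 days late.
No need to go further; step 1 was not satisfied.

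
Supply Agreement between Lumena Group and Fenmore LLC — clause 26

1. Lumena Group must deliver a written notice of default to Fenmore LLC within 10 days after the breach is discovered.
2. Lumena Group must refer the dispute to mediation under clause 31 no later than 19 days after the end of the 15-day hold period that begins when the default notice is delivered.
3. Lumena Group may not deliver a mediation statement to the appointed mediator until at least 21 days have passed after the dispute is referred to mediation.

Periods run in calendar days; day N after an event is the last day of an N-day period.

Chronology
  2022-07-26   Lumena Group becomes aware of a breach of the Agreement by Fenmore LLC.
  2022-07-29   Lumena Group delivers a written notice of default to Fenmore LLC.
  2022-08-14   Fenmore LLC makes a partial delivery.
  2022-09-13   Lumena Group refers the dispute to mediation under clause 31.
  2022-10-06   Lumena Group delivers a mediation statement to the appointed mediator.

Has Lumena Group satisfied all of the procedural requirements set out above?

Step 1 — counting 10 days from 2022-07-26 (when the breach is discovered) gives a deadline of 2022-08-05; completed 2022-07-29, before the deadline.
Step 2 — counting 19 days from 2022-08-13 (end of the 15-day hold period, which began when the default notice is delivered on 2022-07-29) gives a deadline of 2022-09-01; not done until 2022-09-13, 12 days after the deadline.
No need to go further; step 2 was not satisfied.

No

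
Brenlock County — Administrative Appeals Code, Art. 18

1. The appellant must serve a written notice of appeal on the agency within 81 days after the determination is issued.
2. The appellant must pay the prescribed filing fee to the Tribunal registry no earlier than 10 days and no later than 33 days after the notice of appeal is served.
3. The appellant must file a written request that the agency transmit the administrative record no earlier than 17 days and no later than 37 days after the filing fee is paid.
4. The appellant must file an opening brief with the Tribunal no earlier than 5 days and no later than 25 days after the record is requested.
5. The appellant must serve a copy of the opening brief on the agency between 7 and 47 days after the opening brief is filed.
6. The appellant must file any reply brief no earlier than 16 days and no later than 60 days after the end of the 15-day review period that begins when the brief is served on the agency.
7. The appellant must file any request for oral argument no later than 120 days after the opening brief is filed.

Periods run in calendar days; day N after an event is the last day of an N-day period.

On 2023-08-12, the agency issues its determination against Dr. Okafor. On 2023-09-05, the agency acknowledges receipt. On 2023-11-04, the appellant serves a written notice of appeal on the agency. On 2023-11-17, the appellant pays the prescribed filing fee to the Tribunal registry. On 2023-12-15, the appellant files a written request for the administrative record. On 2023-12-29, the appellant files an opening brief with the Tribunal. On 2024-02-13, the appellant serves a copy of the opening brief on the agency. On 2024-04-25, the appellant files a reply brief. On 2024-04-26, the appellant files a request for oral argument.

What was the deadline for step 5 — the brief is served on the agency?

Step 5 runs from 2023-12-29, when the opening brief is filed. The window is 7–47 days after 2023-12-29; it closes on 2024-02-14.

2024-02-14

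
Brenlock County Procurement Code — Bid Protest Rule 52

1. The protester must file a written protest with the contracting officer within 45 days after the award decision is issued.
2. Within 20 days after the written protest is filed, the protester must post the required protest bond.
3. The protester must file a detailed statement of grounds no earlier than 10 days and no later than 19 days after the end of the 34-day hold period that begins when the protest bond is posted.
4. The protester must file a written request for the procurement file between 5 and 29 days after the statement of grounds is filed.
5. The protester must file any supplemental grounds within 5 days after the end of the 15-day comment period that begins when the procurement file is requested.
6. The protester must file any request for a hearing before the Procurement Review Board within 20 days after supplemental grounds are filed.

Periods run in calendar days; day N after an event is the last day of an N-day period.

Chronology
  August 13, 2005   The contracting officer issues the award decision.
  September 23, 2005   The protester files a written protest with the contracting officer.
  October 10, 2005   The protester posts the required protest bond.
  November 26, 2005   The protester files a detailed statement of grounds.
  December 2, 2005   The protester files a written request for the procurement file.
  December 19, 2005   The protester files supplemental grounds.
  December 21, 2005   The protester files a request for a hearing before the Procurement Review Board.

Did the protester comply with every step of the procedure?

Step 1: 45 days after August 13, 2005 (when the award decision is issued) is September 27, 2005; completed September 23, 2005, before the deadline.
Step 2: 20 days after September 23, 2005 (when the written protest is filed) is October 13, 2005; completed October 10, 2005, before the deadline.
Step 3: the window is 10–19 days after November 13, 2005 (end of the 34-day hold period, which began when the protest bond is posted on October 10, 2005), so November 23, 2005 through December 2, 2005; November 26, 2005 falls inside that range.
Step 4: the window is 5–29 days after November 26, 2005 (when the statement of grounds is filed), so December 1, 2005 through December 25, 2005; December 2, 2005 falls inside that range.
Step 5: 5 days after December 17, 2005 (end of the 15-day comment period, which began when the procurement file is requested on December 2, 2005) is December 22, 2005; completed December 19, 2005, before the deadline.
Step 6: 20 days after December 19, 2005 (when supplemental grounds are filed) is January 8, 2006; December 21, 2005 is within that limit.

Yes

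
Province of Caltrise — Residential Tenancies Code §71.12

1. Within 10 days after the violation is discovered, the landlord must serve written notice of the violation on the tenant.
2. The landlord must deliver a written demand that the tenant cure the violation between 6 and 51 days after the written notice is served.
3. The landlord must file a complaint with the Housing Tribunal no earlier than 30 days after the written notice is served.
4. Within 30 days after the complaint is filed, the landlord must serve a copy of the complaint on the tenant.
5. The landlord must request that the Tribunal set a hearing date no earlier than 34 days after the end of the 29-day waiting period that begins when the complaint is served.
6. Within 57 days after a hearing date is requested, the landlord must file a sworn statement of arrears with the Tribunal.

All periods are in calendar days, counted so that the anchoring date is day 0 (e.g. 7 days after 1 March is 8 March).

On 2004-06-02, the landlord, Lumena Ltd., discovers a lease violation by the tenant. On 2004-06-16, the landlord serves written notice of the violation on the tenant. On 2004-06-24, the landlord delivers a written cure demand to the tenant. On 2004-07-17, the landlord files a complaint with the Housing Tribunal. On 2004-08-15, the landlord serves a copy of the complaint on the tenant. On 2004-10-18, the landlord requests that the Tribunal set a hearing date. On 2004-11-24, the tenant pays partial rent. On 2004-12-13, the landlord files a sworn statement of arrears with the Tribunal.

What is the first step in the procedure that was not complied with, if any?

Step 1 — counting 10 days from 2004-06-02 (when the violation is discovered) gives a deadline of 2004-06-12; 2004-06-16 misses that deadline by 4 days.
Later steps need not be reached.

Step 1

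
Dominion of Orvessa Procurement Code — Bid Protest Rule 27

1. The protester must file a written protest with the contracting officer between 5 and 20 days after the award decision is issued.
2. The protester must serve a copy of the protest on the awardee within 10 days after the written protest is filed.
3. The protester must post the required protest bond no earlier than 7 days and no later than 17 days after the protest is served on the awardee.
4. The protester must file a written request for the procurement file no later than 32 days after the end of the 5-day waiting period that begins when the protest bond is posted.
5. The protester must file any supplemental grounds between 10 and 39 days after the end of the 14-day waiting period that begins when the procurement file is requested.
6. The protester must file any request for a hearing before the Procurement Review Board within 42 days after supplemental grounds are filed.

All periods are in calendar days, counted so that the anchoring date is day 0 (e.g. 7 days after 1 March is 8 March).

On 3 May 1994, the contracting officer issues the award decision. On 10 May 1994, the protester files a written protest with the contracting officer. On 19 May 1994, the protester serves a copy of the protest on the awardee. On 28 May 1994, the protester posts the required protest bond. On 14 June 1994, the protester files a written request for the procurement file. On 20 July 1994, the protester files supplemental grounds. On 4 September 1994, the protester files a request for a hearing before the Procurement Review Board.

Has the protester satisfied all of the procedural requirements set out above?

Step 1 — 5 and 20 days from 3 May 1994 (when the award decision is issued) are 8 May 1994 and 23 May 1994 respectively; done 10 May 1994 — within the window.
Step 2 — counting 10 days from 10 May 1994 (when the written protest is filed) gives a deadline of 20 May 1994; done 19 May 1994 — timely.
Step 3 — 7 and 17 days from 19 May 1994 (when the protest is served on the awardee) are 26 May 1994 and 5 June 1994 respectively; done 28 May 1994, which is between those dates.
Step 4 — counting 32 days from 2 June 1994 (end of the 5-day waiting period, which began when the protest bond is posted on 28 May 1994) gives a deadline of 4 July 1994; done 14 June 1994 — timely.
Step 5 — 10 and 39 days from 28 June 1994 (end of the 14-day waiting period, which began when the procurement file is requested on 14 June 1994) are 8 July 1994 and 6 August 1994 respectively; done 20 July 1994, which is between those dates.
Step 6 — counting 42 days from 20 July 1994 (when supplemental grounds are filed) gives a deadline of 31 August 1994; not done until 4 September 1994, 4 days after the deadline.

No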